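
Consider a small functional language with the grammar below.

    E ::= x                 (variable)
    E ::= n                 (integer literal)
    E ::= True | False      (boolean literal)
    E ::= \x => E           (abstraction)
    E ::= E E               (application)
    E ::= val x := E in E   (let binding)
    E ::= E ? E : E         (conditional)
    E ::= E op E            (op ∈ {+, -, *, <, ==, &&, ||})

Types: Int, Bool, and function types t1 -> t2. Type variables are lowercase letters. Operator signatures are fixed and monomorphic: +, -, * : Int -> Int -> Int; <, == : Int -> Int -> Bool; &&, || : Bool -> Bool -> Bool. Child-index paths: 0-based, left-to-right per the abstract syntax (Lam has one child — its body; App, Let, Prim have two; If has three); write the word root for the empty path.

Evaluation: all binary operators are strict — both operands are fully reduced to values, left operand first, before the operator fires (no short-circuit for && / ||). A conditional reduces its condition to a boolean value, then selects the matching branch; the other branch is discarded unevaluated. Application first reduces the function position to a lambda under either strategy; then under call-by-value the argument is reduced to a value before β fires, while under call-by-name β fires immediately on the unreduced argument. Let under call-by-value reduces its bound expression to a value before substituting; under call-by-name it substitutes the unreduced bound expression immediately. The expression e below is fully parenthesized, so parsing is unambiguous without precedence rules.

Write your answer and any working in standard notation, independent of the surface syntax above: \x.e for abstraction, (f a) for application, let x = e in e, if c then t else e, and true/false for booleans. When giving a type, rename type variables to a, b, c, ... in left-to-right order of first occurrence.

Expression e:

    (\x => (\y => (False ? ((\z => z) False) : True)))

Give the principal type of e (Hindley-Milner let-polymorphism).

Answer: a -> b -> Bool

Trace:
  unify Bool ~ Bool
z : c
\z._ : c -> c
  unify c -> c ~ Bool -> d
  unify c ~ Bool
  unify Bool ~ d
_ _ : Bool
  unify Bool ~ Bool
\y._ : b -> Bool
\x._ : a -> b -> Bool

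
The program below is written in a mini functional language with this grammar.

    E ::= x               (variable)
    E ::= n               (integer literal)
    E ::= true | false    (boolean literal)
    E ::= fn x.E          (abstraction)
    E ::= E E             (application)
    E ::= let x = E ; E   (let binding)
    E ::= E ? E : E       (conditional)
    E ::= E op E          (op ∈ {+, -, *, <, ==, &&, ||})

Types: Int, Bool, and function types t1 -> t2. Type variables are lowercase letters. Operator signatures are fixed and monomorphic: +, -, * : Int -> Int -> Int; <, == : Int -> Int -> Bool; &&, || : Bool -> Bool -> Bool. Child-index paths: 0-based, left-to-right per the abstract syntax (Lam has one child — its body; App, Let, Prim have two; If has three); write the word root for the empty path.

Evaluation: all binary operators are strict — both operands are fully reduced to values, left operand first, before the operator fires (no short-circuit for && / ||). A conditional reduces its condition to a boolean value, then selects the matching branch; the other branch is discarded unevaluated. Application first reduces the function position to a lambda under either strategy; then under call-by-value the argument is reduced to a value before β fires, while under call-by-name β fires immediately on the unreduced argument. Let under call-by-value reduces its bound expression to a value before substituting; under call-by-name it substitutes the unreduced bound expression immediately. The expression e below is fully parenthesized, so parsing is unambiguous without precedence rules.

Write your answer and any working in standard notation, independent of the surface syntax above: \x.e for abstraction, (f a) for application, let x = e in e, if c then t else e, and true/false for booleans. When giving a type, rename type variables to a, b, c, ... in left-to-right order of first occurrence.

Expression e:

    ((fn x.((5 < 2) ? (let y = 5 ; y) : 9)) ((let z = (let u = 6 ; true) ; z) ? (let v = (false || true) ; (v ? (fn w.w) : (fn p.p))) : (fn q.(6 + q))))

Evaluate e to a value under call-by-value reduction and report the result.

Answer: 9

Trace:
step 0: ((\x.(if (5 < 2) then (let y = 5 in y) else 9)) (if (let z = (let u = 6 in true) in z) then (let v = (false || true) in (if v then (\w.w) else (\p.p))) else (\q.(6 + q))))
step 1: [let@1.0.0] ((\x.(if (5 < 2) then (let y = 5 in y) else 9)) (if (let z = true in z) then (let v = (false || true) in (if v then (\w.w) else (\p.p))) else (\q.(6 + q))))
step 2: [let@1.0] ((\x.(if (5 < 2) then (let y = 5 in y) else 9)) (if true then (let v = (false || true) in (if v then (\w.w) else (\p.p))) else (\q.(6 + q))))
step 3: [if@1] ((\x.(if (5 < 2) then (let y = 5 in y) else 9)) (let v = (false || true) in (if v then (\w.w) else (\p.p))))
step 4: [delta@1.0] ((\x.(if (5 < 2) then (let y = 5 in y) else 9)) (let v = true in (if v then (\w.w) else (\p.p))))
step 5: [let@1] ((\x.(if (5 < 2) then (let y = 5 in y) else 9)) (if true then (\w.w) else (\p.p)))
step 6: [if@1] ((\x.(if (5 < 2) then (let y = 5 in y) else 9)) (\w.w))
step 7: [beta@root] (if (5 < 2) then (let y = 5 in y) else 9)
step 8: [delta@0] (if false then (let y = 5 in y) else 9)
step 9: [if@root] 9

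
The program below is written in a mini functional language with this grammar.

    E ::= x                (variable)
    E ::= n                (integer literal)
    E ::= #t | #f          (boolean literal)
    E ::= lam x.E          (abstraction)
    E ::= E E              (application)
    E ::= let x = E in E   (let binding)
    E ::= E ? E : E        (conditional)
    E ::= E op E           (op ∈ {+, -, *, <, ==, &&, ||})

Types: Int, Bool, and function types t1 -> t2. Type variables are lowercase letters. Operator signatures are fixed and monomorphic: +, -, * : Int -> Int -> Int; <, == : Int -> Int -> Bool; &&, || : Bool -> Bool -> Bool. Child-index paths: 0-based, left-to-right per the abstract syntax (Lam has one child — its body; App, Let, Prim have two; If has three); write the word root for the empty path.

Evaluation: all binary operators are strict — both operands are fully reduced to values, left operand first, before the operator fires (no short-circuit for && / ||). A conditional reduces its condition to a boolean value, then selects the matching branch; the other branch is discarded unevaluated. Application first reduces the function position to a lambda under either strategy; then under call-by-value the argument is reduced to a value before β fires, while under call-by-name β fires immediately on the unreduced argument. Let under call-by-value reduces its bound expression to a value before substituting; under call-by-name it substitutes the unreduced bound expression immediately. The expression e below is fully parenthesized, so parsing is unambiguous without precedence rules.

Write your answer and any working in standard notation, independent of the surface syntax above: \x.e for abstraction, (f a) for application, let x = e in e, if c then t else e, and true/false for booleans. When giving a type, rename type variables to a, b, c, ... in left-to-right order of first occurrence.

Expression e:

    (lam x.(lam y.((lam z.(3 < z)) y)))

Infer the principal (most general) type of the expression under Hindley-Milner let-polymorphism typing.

Working:
  unify Int ~ Int
z : c
  unify c ~ Int
\z._ : Int -> Bool
y : b
  unify Int -> Bool ~ b -> d
  unify Int ~ b
  unify Bool ~ d
_ _ : Bool
\y._ : Int -> Bool
\x._ : a -> Int -> Bool

Answer: a -> Int -> Bool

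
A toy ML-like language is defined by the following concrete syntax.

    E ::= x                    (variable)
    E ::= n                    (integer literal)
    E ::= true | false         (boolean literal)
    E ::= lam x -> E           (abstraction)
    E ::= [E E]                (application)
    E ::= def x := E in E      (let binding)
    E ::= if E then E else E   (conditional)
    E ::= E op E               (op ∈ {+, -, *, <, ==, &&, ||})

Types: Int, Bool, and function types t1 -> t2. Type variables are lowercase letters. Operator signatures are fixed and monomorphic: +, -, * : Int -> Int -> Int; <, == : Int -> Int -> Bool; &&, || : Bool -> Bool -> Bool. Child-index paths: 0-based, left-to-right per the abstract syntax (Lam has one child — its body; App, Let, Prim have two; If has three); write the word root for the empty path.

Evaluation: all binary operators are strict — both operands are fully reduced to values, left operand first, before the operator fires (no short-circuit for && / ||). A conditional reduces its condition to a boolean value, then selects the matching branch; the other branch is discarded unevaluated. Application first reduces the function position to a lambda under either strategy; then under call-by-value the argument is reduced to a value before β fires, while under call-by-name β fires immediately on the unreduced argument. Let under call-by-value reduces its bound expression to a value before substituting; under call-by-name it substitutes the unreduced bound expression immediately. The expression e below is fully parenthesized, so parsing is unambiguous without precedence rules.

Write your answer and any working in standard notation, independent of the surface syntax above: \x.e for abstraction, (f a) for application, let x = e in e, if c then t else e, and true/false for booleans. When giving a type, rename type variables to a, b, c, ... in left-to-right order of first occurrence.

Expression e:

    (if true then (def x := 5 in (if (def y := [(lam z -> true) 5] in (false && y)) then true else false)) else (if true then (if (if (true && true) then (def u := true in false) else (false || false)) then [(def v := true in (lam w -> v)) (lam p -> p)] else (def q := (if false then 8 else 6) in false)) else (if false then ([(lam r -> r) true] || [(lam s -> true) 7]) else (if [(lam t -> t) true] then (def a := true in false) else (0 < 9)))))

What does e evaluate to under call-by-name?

Working:
step 0: (if true then (let x = 5 in (if (let y = ((\z.true) 5) in (false && y)) then true else false)) else (if true then (if (if (true && true) then (let u = true in false) else (false || false)) then ((let v = true in (\w.v)) (\p.p)) else (let q = (if false then 8 else 6) in false)) else (if false then (((\r.r) true) || ((\s.true) 7)) else (if ((\t.t) true) then (let a = true in false) else (0 < 9)))))
step 1: [if@root] (let x = 5 in (if (let y = ((\z.true) 5) in (false && y)) then true else false))
step 2: [let@root] (if (let y = ((\z.true) 5) in (false && y)) then true else false)
step 3: [let@0] (if (false && ((\z.true) 5)) then true else false)
step 4: [beta@0.1] (if (false && true) then true else false)
step 5: [delta@0] (if false then true else false)
step 6: [if@root] false

Answer: false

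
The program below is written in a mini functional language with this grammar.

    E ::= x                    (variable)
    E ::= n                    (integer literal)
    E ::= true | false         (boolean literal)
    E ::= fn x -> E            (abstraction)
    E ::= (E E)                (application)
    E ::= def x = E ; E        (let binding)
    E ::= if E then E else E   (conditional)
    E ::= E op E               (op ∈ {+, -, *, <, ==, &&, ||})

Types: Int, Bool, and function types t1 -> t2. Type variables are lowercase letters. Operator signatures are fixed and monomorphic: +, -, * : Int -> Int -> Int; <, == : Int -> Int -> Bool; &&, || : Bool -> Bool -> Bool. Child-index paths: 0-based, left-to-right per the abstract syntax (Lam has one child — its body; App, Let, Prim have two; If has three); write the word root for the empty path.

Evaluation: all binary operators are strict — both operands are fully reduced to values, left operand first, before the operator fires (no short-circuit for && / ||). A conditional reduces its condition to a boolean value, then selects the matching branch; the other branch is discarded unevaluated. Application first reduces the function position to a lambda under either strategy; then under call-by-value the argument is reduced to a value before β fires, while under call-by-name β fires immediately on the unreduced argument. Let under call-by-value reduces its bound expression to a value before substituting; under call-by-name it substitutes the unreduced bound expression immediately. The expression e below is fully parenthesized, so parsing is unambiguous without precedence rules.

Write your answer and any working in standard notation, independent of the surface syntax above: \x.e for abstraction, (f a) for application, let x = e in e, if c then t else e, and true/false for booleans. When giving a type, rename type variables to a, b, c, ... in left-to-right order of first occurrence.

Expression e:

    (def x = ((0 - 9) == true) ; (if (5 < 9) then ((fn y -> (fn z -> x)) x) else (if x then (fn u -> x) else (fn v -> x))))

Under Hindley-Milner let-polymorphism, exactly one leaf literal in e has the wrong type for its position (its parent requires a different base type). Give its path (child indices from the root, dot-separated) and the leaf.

Answer: 0.1 : true

Working:
  unify Int ~ Int
  unify Int ~ Int
  unify Int ~ Int
  unify Bool ~ Int
  FAIL: mismatch Bool ~ Int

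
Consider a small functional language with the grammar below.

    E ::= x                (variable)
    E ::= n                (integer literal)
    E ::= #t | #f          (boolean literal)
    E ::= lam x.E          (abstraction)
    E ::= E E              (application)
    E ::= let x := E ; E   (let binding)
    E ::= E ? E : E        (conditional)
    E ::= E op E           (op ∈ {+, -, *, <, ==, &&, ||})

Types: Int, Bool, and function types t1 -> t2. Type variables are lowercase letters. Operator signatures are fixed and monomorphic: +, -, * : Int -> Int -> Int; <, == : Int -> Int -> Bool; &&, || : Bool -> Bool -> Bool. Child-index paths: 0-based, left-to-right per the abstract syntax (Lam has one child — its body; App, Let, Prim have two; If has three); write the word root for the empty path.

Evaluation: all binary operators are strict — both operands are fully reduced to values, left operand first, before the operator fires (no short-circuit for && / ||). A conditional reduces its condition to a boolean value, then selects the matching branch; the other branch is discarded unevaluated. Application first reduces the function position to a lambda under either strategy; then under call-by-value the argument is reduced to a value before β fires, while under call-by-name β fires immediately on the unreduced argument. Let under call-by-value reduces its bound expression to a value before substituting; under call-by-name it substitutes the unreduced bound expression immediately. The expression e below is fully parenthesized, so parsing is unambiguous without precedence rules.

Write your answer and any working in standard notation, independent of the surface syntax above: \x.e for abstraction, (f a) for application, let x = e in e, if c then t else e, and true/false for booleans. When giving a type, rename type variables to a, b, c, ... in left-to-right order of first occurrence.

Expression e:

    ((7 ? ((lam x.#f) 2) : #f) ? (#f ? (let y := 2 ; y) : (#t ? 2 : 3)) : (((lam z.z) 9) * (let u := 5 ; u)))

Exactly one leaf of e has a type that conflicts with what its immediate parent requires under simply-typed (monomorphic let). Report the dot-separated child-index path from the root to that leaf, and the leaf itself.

Trace:
  unify Int ~ Bool
  FAIL: mismatch Int ~ Bool

Answer: 0.0 : 7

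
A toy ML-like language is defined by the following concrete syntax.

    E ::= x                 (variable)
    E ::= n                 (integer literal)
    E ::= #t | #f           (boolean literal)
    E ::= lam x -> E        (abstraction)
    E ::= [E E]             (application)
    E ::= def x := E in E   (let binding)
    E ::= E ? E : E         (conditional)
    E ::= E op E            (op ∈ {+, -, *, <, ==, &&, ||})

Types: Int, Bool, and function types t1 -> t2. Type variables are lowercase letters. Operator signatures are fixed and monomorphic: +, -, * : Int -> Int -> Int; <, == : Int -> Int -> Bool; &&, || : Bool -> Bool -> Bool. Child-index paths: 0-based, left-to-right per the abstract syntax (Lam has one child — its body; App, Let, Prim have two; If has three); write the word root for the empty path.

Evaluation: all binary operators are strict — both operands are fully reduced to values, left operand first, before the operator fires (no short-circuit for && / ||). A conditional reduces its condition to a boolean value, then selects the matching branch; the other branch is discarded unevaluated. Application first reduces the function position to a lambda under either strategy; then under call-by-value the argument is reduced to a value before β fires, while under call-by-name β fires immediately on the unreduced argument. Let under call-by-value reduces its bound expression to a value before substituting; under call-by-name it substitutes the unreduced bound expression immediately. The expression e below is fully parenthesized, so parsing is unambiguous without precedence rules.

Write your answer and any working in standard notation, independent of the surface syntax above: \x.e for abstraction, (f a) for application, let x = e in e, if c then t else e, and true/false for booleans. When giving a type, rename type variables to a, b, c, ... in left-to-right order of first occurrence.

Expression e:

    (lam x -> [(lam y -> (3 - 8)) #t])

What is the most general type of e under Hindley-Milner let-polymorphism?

Answer: a -> Int

Working:
  unify Int ~ Int
  unify Int ~ Int
\y._ : b -> Int
  unify b -> Int ~ Bool -> c
  unify b ~ Bool
  unify Int ~ c
_ _ : Int
\x._ : a -> Int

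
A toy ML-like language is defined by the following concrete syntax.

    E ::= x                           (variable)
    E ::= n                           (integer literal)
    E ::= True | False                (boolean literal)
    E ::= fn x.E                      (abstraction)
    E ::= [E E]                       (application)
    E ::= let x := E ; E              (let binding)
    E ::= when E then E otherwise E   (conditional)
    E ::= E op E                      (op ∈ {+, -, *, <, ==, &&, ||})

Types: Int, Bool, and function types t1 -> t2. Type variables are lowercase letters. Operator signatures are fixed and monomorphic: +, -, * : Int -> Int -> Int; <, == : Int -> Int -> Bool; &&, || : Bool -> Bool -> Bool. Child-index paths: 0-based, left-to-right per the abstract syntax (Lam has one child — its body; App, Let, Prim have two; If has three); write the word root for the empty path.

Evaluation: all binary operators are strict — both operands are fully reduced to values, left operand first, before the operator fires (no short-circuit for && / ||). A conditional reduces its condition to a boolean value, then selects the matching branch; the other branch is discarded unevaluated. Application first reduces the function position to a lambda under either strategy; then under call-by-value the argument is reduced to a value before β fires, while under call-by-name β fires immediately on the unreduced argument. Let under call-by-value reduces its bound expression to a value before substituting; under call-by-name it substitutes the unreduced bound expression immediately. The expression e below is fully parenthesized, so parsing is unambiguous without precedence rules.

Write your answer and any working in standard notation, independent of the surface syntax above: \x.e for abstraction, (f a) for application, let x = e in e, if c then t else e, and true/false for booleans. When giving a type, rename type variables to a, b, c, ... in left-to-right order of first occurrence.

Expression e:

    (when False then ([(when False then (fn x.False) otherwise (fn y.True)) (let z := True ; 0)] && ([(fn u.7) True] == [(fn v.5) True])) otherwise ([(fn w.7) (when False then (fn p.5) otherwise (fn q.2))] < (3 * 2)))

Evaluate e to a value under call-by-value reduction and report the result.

Derivation:
step 0: (if false then (((if false then (\x.false) else (\y.true)) (let z = true in 0)) && (((\u.7) true) == ((\v.5) true))) else (((\w.7) (if false then (\p.5) else (\q.2))) < (3 * 2)))
step 1: [if@root] (((\w.7) (if false then (\p.5) else (\q.2))) < (3 * 2))
step 2: [if@0.1] (((\w.7) (\q.2)) < (3 * 2))
step 3: [beta@0] (7 < (3 * 2))
step 4: [delta@1] (7 < 6)
step 5: [delta@root] false

Answer: false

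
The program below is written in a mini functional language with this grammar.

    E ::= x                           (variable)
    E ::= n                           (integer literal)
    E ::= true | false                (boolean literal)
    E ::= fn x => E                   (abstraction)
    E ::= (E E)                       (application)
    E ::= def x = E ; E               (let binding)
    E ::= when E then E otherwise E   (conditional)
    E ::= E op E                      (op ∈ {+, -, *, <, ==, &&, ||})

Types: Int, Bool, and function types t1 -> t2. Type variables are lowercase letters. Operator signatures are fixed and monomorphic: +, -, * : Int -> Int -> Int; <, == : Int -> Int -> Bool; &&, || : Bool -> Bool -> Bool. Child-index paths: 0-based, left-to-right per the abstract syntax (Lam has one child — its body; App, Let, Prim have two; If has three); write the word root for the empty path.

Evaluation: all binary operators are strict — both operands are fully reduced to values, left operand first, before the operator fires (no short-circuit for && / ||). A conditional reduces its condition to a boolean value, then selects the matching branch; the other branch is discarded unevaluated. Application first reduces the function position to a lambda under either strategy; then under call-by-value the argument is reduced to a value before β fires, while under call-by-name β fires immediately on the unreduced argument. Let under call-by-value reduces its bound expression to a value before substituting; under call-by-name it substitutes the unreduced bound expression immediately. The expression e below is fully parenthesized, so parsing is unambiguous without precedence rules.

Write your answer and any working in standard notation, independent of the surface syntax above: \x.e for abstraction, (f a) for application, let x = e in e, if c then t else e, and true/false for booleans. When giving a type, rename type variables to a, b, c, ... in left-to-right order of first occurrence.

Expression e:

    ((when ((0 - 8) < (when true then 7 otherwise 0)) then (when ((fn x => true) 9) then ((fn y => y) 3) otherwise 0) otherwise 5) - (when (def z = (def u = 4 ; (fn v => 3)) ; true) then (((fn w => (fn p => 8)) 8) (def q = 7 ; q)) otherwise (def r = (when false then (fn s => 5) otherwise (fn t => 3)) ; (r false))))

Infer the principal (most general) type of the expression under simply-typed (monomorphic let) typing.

Answer: Int

Working:
  unify Int ~ Int
  unify Int ~ Int
  unify Int ~ Int
  unify Bool ~ Bool
  unify Int ~ Int
  unify Int ~ Int
  unify Bool ~ Bool
\x._ : a -> Bool
  unify a -> Bool ~ Int -> b
  unify a ~ Int
  unify Bool ~ b
_ _ : Bool
  unify Bool ~ Bool
y : c
\y._ : c -> c
  unify c -> c ~ Int -> d
  unify c ~ Int
  unify Int ~ d
_ _ : Int
  unify Int ~ Int
  unify Int ~ Int
  unify Int ~ Int
let u : Int
\v._ : e -> Int
let z : e -> Int
  unify Bool ~ Bool
\p._ : g -> Int
\w._ : f -> g -> Int
  unify f -> g -> Int ~ Int -> h
  unify f ~ Int
  unify g -> Int ~ h
_ _ : g -> Int
let q : Int
q : Int
  unify g -> Int ~ Int -> i
  unify g ~ Int
  unify Int ~ i
_ _ : Int
  unify Bool ~ Bool
\s._ : j -> Int
\t._ : k -> Int
  unify j -> Int ~ k -> Int
  unify j ~ k
  unify Int ~ Int
let r : k -> Int
r : k -> Int
  unify k -> Int ~ Bool -> l
  unify k ~ Bool
  unify Int ~ l
_ _ : Int
  unify Int ~ Int
  unify Int ~ Int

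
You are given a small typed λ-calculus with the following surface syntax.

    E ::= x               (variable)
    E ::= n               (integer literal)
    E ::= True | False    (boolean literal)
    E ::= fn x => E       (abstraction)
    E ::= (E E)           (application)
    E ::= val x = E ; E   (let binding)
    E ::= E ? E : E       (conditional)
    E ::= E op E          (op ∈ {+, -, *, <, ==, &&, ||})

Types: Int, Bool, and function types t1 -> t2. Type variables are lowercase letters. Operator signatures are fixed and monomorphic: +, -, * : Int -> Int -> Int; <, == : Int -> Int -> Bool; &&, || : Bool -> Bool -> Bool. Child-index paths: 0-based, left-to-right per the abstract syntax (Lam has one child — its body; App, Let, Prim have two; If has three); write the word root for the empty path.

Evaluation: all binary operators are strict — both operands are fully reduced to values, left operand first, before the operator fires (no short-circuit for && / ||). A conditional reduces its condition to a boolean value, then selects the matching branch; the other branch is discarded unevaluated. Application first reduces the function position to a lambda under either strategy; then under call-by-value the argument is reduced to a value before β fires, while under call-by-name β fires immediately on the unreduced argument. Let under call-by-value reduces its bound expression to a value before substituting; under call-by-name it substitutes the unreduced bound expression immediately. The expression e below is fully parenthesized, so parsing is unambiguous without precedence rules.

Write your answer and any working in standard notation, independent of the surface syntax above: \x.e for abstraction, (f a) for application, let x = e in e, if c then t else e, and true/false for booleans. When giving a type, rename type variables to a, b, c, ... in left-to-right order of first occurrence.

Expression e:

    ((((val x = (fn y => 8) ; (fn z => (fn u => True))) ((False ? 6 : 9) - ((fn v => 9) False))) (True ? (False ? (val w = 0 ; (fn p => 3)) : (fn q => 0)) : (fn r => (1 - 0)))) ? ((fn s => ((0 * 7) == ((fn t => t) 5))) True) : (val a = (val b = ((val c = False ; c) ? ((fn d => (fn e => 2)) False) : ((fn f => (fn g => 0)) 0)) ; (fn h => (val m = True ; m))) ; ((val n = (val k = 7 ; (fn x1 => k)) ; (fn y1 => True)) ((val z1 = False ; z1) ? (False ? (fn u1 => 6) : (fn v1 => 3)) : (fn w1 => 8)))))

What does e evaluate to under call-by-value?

Trace:
step 0: (if (((let x = (\y.8) in (\z.(\u.true))) ((if false then 6 else 9) - ((\v.9) false))) (if true then (if false then (let w = 0 in (\p.3)) else (\q.0)) else (\r.(1 - 0)))) then ((\s.((0 * 7) == ((\t.t) 5))) true) else (let a = (let b = (if (let c = false in c) then ((\d.(\e.2)) false) else ((\f.(\g.0)) 0)) in (\h.(let m = true in m))) in ((let n = (let k = 7 in (\x1.k)) in (\y1.true)) (if (let z1 = false in z1) then (if false then (\u1.6) else (\v1.3)) else (\w1.8)))))
step 1: [let@0.0.0] (if (((\z.(\u.true)) ((if false then 6 else 9) - ((\v.9) false))) (if true then (if false then (let w = 0 in (\p.3)) else (\q.0)) else (\r.(1 - 0)))) then ((\s.((0 * 7) == ((\t.t) 5))) true) else (let a = (let b = (if (let c = false in c) then ((\d.(\e.2)) false) else ((\f.(\g.0)) 0)) in (\h.(let m = true in m))) in ((let n = (let k = 7 in (\x1.k)) in (\y1.true)) (if (let z1 = false in z1) then (if false then (\u1.6) else (\v1.3)) else (\w1.8)))))
step 2: [if@0.0.1.0] (if (((\z.(\u.true)) (9 - ((\v.9) false))) (if true then (if false then (let w = 0 in (\p.3)) else (\q.0)) else (\r.(1 - 0)))) then ((\s.((0 * 7) == ((\t.t) 5))) true) else (let a = (let b = (if (let c = false in c) then ((\d.(\e.2)) false) else ((\f.(\g.0)) 0)) in (\h.(let m = true in m))) in ((let n = (let k = 7 in (\x1.k)) in (\y1.true)) (if (let z1 = false in z1) then (if false then (\u1.6) else (\v1.3)) else (\w1.8)))))
step 3: [beta@0.0.1.1] (if (((\z.(\u.true)) (9 - 9)) (if true then (if false then (let w = 0 in (\p.3)) else (\q.0)) else (\r.(1 - 0)))) then ((\s.((0 * 7) == ((\t.t) 5))) true) else (let a = (let b = (if (let c = false in c) then ((\d.(\e.2)) false) else ((\f.(\g.0)) 0)) in (\h.(let m = true in m))) in ((let n = (let k = 7 in (\x1.k)) in (\y1.true)) (if (let z1 = false in z1) then (if false then (\u1.6) else (\v1.3)) else (\w1.8)))))
step 4: [delta@0.0.1] (if (((\z.(\u.true)) 0) (if true then (if false then (let w = 0 in (\p.3)) else (\q.0)) else (\r.(1 - 0)))) then ((\s.((0 * 7) == ((\t.t) 5))) true) else (let a = (let b = (if (let c = false in c) then ((\d.(\e.2)) false) else ((\f.(\g.0)) 0)) in (\h.(let m = true in m))) in ((let n = (let k = 7 in (\x1.k)) in (\y1.true)) (if (let z1 = false in z1) then (if false then (\u1.6) else (\v1.3)) else (\w1.8)))))
step 5: [beta@0.0] (if ((\u.true) (if true then (if false then (let w = 0 in (\p.3)) else (\q.0)) else (\r.(1 - 0)))) then ((\s.((0 * 7) == ((\t.t) 5))) true) else (let a = (let b = (if (let c = false in c) then ((\d.(\e.2)) false) else ((\f.(\g.0)) 0)) in (\h.(let m = true in m))) in ((let n = (let k = 7 in (\x1.k)) in (\y1.true)) (if (let z1 = false in z1) then (if false then (\u1.6) else (\v1.3)) else (\w1.8)))))
step 6: [if@0.1] (if ((\u.true) (if false then (let w = 0 in (\p.3)) else (\q.0))) then ((\s.((0 * 7) == ((\t.t) 5))) true) else (let a = (let b = (if (let c = false in c) then ((\d.(\e.2)) false) else ((\f.(\g.0)) 0)) in (\h.(let m = true in m))) in ((let n = (let k = 7 in (\x1.k)) in (\y1.true)) (if (let z1 = false in z1) then (if false then (\u1.6) else (\v1.3)) else (\w1.8)))))
step 7: [if@0.1] (if ((\u.true) (\q.0)) then ((\s.((0 * 7) == ((\t.t) 5))) true) else (let a = (let b = (if (let c = false in c) then ((\d.(\e.2)) false) else ((\f.(\g.0)) 0)) in (\h.(let m = true in m))) in ((let n = (let k = 7 in (\x1.k)) in (\y1.true)) (if (let z1 = false in z1) then (if false then (\u1.6) else (\v1.3)) else (\w1.8)))))
step 8: [beta@0] (if true then ((\s.((0 * 7) == ((\t.t) 5))) true) else (let a = (let b = (if (let c = false in c) then ((\d.(\e.2)) false) else ((\f.(\g.0)) 0)) in (\h.(let m = true in m))) in ((let n = (let k = 7 in (\x1.k)) in (\y1.true)) (if (let z1 = false in z1) then (if false then (\u1.6) else (\v1.3)) else (\w1.8)))))
step 9: [if@root] ((\s.((0 * 7) == ((\t.t) 5))) true)
step 10: [beta@root] ((0 * 7) == ((\t.t) 5))
step 11: [delta@0] (0 == ((\t.t) 5))
step 12: [beta@1] (0 == 5)
step 13: [delta@root] false

Answer: false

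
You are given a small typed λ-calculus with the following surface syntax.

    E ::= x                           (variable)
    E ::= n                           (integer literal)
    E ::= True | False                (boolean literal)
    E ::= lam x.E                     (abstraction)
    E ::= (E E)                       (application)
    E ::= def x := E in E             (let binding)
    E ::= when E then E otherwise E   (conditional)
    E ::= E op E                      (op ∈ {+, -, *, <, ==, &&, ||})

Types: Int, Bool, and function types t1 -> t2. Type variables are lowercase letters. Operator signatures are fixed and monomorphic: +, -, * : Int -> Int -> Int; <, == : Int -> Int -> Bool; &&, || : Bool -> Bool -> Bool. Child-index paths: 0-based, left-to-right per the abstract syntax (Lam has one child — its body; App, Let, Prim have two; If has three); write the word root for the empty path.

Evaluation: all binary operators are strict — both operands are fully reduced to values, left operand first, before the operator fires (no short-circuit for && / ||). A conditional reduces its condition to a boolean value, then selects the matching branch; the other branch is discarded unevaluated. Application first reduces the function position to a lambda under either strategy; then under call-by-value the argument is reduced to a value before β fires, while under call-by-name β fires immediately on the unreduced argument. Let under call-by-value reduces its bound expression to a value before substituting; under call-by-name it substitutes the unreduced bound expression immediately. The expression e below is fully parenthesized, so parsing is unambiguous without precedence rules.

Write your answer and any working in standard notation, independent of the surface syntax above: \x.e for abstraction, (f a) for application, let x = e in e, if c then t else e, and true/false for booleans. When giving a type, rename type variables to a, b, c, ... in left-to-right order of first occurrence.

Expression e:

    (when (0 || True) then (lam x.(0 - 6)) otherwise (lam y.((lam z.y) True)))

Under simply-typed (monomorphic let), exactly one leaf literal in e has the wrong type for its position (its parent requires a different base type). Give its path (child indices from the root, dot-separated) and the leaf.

Trace:
  unify Int ~ Bool
  FAIL: mismatch Int ~ Bool

Answer: 0.0 : 0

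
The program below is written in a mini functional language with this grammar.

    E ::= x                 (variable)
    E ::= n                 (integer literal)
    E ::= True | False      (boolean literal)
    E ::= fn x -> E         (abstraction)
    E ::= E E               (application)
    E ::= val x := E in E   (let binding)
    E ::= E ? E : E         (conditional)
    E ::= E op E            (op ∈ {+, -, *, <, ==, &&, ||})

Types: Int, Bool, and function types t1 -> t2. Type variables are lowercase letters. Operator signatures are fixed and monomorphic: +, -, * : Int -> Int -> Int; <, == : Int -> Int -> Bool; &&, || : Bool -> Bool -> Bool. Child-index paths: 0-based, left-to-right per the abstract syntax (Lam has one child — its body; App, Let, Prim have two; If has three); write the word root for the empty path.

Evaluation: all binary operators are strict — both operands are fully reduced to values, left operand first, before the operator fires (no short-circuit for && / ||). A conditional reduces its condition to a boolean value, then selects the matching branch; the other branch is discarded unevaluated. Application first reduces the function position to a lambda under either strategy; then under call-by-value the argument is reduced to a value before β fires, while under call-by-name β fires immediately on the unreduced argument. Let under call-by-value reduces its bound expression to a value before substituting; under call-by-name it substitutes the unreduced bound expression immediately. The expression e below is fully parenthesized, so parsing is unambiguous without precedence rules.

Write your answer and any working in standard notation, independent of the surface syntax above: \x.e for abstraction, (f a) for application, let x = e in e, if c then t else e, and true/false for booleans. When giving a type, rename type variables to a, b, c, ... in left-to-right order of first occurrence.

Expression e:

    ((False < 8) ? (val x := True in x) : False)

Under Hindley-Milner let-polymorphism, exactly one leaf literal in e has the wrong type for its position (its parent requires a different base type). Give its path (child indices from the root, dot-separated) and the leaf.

Answer: 0.0 : false

Working:
  unify Bool ~ Int
  FAIL: mismatch Bool ~ Int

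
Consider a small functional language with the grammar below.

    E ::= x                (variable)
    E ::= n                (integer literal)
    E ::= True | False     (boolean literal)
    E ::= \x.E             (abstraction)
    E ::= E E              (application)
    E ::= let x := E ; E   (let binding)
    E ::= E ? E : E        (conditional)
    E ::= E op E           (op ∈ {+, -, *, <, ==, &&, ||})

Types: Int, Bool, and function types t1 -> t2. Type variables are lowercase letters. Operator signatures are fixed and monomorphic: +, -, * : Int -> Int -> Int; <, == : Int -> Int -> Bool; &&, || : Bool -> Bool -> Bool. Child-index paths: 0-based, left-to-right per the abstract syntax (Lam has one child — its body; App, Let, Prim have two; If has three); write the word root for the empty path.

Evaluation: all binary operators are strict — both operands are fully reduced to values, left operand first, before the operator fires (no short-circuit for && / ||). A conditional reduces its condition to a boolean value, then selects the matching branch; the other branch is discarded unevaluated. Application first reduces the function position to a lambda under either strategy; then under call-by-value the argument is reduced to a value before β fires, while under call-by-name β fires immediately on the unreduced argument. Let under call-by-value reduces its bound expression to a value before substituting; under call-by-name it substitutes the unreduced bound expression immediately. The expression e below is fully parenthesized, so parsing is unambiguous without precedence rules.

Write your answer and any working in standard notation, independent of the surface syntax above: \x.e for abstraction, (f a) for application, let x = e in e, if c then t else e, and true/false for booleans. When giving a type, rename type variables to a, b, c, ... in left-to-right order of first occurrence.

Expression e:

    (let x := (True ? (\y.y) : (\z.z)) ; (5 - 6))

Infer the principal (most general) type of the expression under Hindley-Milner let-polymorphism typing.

Trace:
  unify Bool ~ Bool
y : a
\y._ : a -> a
z : b
\z._ : b -> b
  unify a -> a ~ b -> b
  unify a ~ b
  unify b ~ b
let x : forall. b -> b
  unify Int ~ Int
  unify Int ~ Int

Answer: Int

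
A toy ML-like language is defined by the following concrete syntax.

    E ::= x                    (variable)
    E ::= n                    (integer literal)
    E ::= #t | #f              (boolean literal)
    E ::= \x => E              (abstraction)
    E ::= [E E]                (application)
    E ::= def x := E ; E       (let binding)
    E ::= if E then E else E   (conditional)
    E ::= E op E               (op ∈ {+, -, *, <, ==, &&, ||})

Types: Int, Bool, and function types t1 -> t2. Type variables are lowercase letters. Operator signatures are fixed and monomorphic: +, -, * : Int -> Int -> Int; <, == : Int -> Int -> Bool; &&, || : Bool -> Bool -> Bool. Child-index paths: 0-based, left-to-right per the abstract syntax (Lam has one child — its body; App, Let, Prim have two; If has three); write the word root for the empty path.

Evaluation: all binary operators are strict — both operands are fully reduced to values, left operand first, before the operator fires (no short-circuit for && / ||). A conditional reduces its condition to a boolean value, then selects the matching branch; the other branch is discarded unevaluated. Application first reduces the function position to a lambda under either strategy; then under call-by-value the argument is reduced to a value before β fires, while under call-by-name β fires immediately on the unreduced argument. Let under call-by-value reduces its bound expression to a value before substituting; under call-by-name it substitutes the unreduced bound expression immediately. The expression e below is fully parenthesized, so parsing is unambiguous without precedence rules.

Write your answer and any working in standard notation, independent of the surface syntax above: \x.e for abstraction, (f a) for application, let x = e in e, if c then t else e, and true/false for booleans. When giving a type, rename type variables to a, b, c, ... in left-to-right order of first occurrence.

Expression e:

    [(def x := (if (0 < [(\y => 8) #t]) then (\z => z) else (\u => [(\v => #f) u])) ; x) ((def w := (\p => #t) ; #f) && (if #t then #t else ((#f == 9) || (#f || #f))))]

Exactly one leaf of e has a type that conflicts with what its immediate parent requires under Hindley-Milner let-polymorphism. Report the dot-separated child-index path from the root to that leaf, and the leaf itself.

Derivation:
  unify Int ~ Int
\y._ : a -> Int
  unify a -> Int ~ Bool -> b
  unify a ~ Bool
  unify Int ~ b
_ _ : Int
  unify Int ~ Int
  unify Bool ~ Bool
z : c
\z._ : c -> c
\v._ : e -> Bool
u : d
  unify e -> Bool ~ d -> f
  unify e ~ d
  unify Bool ~ f
_ _ : Bool
\u._ : d -> Bool
  unify c -> c ~ d -> Bool
  unify c ~ d
  unify d ~ Bool
let x : Bool -> Bool
x : Bool -> Bool
\p._ : g -> Bool
let w : forall. g -> Bool
  unify Bool ~ Bool
  unify Bool ~ Bool
  unify Bool ~ Int
  FAIL: mismatch Bool ~ Int

Answer: 1.1.2.0.0 : false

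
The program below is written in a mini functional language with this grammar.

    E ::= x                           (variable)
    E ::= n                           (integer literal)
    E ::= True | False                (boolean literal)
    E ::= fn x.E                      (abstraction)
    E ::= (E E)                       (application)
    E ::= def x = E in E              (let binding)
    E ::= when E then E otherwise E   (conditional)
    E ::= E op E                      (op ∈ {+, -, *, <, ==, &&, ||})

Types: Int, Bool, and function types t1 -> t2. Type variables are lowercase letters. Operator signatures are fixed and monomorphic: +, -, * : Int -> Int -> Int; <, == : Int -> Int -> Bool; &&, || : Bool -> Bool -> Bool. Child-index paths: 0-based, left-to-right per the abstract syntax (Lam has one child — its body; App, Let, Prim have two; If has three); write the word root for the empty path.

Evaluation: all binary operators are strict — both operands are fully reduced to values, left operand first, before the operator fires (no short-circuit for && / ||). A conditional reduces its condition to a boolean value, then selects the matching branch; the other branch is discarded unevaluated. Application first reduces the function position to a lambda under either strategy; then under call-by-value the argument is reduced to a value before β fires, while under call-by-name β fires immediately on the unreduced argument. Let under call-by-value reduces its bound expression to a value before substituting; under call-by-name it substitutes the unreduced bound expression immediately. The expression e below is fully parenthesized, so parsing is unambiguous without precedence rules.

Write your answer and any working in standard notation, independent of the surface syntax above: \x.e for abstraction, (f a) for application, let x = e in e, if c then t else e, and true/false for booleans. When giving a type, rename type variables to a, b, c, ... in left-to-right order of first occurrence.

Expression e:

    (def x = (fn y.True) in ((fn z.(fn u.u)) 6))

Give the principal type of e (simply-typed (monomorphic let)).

Answer: a -> a

Derivation:
\y._ : a -> Bool
let x : a -> Bool
u : c
\u._ : c -> c
\z._ : b -> c -> c
  unify b -> c -> c ~ Int -> d
  unify b ~ Int
  unify c -> c ~ d
_ _ : c -> c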